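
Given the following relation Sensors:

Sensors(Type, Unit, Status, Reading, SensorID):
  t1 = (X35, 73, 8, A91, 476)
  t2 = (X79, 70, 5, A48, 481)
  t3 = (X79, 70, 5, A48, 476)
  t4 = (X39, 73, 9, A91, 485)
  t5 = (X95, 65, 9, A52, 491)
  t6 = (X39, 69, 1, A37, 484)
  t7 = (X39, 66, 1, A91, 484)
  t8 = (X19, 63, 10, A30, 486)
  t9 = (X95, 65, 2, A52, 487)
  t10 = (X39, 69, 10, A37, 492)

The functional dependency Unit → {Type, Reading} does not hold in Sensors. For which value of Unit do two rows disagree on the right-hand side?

73

Unit=73: rows 1, 4 → {Type,Reading} takes values {(X35, A91), (X39, A91)} — violation
Unit=70: rows 2, 3 → {Type,Reading} = (X79, A48), (X79, A48) ✓
Unit=65: rows 5, 9 → {Type,Reading} = (X95, A52), (X95, A52) ✓
Unit=69: rows 6, 10 → {Type,Reading} = (X39, A37), (X39, A37) ✓
Unit=66: row 7 → {Type,Reading} = (X39, A91) ✓
Unit=63: row 8 → {Type,Reading} = (X19, A30) ✓
The only Unit value with inconsistent RHS is Unit=73.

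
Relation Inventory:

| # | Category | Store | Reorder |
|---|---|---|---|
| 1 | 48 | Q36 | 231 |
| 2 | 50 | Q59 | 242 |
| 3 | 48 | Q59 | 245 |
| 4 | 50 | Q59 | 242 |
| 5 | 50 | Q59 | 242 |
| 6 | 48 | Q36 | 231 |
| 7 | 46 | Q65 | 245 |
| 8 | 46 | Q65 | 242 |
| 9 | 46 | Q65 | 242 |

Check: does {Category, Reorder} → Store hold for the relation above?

(Category=48, Reorder=231): rows 1, 6 → Store = Q36, Q36 ✓
(Category=50, Reorder=242): rows 2, 4, 5 → Store = Q59, Q59, Q59 ✓
(Category=48, Reorder=245): row 3 → Store = Q59 ✓
(Category=46, Reorder=245): row 7 → Store = Q65 ✓
(Category=46, Reorder=242): rows 8, 9 → Store = Q65, Q65 ✓
Every {Category, Reorder} value is associated with a single Store value, so {Category, Reorder} → Store holds.

Yes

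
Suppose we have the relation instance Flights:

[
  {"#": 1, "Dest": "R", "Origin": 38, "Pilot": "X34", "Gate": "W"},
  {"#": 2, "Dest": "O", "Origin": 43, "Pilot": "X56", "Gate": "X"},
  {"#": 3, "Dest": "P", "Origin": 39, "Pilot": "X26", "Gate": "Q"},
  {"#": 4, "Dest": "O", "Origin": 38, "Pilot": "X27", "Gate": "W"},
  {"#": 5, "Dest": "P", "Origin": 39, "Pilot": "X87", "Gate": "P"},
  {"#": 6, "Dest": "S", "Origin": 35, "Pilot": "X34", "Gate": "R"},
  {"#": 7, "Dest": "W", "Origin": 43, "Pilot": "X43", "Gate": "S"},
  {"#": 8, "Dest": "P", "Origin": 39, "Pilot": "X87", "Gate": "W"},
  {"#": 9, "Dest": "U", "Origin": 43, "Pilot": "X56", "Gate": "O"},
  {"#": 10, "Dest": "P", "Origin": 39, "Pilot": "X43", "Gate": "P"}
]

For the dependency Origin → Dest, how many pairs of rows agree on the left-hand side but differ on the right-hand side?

4

Origin=38: violating pairs (1,4) — 1 pair.
Origin=43: violating pairs (2,7), (2,9), (7,9) — 3 pairs.
Origin=39: all 4 rows agree on Dest — 0 pairs.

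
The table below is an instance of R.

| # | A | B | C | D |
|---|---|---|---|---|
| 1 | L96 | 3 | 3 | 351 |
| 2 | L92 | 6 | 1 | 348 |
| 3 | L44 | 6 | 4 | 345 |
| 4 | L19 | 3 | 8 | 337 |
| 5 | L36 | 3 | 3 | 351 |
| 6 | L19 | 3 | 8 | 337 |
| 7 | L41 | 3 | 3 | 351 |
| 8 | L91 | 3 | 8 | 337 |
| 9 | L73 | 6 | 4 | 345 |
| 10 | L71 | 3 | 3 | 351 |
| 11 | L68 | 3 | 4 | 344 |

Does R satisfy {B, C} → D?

(B=3, C=3): rows 1, 5, 7, 10 → D = 351, 351, 351, 351 ✓
(B=6, C=1): row 2 → D = 348 ✓
(B=6, C=4): rows 3, 9 → D = 345, 345 ✓
(B=3, C=8): rows 4, 6, 8 → D = 337, 337, 337 ✓
(B=3, C=4): row 11 → D = 344 ✓
Every {B, C} value is associated with a single D value, so {B, C} → D holds.

Yes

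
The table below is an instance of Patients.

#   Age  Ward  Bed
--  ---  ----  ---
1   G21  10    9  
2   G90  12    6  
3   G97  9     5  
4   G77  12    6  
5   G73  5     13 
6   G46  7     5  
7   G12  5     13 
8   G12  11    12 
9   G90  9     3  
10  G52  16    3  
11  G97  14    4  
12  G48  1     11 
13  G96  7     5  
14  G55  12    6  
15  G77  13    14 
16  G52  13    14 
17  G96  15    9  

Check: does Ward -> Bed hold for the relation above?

No

Ward=10: row 1 → Bed = 9 ✓
Ward=12: rows 2, 4, 14 → Bed = 6, 6, 6 ✓
Ward=9: rows 3, 9 → Bed takes values {5, 3} — violation
Ward=5: rows 5, 7 → Bed = 13, 13 ✓
Ward=7: rows 6, 13 → Bed = 5, 5 ✓
Ward=11: row 8 → Bed = 12 ✓
Ward=16: row 10 → Bed = 3 ✓
Ward=14: row 11 → Bed = 4 ✓
Ward=1: row 12 → Bed = 11 ✓
Ward=13: rows 15, 16 → Bed = 14, 14 ✓
Ward=15: row 17 → Bed = 9 ✓
Two rows agree on Ward but differ on Bed, so Ward -> Bed does not hold.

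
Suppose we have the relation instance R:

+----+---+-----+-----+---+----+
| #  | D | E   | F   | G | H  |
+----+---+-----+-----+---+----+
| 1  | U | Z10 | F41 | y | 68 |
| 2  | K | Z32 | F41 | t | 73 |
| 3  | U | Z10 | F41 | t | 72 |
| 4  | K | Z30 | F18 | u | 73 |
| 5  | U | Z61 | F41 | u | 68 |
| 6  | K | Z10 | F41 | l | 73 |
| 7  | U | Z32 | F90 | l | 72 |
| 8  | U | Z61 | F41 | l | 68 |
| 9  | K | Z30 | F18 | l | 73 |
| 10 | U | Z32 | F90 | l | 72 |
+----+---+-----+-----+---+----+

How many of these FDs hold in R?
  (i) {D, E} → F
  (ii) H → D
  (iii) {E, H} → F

3

(i) {D, E} → F: every LHS value maps to a single RHS value — holds.
(ii) H → D: every LHS value maps to a single RHS value — holds.
(iii) {E, H} → F: every LHS value maps to a single RHS value — holds.
3 of the 3 dependencies hold.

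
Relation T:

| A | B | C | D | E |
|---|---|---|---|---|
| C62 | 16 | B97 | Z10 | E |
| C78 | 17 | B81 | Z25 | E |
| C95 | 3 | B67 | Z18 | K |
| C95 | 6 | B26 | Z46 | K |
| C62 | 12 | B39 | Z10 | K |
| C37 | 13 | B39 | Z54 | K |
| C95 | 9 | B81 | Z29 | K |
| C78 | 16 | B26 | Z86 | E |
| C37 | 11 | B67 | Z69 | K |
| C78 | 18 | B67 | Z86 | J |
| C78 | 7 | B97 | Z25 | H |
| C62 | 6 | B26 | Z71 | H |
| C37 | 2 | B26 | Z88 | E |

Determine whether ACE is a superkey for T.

All 13 rows have distinct ACE values, so ACE → (all attributes) holds and ACE is a superkey.

Yes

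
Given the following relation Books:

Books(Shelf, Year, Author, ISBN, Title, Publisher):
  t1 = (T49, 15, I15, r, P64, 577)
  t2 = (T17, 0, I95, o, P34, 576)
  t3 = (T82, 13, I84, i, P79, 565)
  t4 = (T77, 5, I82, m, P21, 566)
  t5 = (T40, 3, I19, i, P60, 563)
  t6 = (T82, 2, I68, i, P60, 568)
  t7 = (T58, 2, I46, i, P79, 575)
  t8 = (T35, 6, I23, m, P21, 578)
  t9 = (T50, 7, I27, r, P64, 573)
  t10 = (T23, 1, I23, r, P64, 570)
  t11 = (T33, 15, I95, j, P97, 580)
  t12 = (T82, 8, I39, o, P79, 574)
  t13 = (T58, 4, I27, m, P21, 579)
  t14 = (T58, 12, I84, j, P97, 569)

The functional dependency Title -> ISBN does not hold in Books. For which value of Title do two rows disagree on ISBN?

P79

Title=P64: rows 1, 9, 10 → ISBN = r, r, r ✓
Title=P34: row 2 → ISBN = o ✓
Title=P79: rows 3, 7, 12 → ISBN takes values {i, o} — violation
Title=P21: rows 4, 8, 13 → ISBN = m, m, m ✓
Title=P60: rows 5, 6 → ISBN = i, i ✓
Title=P97: rows 11, 14 → ISBN = j, j ✓
The only Title value with inconsistent ISBN is Title=P79.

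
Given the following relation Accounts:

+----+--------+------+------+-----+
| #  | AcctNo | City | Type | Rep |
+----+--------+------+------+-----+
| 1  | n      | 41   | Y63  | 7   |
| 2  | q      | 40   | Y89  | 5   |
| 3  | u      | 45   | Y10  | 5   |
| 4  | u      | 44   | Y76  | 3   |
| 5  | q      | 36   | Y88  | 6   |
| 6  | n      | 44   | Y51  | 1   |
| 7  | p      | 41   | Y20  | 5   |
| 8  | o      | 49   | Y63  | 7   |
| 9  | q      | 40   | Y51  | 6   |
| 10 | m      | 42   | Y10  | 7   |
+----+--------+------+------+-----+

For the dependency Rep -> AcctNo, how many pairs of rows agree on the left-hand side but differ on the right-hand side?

Rep=7: violating pairs (1,8), (1,10), (8,10) — 3 pairs.
Rep=5: violating pairs (2,3), (2,7), (3,7) — 3 pairs.
Rep=6: all 2 rows agree on AcctNo — 0 pairs.

6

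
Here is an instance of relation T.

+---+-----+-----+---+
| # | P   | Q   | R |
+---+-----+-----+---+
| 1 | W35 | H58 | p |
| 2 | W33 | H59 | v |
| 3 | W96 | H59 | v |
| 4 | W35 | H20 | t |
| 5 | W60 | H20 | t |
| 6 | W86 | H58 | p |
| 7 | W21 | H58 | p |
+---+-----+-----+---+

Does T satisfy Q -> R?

Q=H58: rows 1, 6, 7 → R = p, p, p ✓
Q=H59: rows 2, 3 → R = v, v ✓
Q=H20: rows 4, 5 → R = t, t ✓
Every Q value is associated with a single R value, so Q -> R holds.

Yes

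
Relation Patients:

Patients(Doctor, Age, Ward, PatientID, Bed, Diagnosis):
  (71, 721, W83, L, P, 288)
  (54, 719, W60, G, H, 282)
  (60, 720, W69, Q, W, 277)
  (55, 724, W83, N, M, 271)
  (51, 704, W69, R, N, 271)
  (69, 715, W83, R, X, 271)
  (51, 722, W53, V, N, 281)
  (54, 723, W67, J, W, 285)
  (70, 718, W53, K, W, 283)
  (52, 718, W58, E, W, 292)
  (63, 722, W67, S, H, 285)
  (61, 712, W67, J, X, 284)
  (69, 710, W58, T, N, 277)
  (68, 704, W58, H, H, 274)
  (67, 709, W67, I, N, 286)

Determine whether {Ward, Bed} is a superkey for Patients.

All 15 rows have distinct {Ward, Bed} values, so {Ward, Bed} → (all attributes) holds and {Ward, Bed} is a superkey.

Yes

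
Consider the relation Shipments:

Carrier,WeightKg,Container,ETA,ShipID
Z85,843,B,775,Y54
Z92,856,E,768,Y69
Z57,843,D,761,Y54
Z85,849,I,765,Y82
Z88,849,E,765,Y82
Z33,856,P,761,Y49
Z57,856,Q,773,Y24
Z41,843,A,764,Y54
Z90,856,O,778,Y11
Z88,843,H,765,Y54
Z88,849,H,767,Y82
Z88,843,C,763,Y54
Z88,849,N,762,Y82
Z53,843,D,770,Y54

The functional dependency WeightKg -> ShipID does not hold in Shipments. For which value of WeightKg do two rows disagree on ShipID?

856

WeightKg=843: 6 rows → ShipID = Y54, Y54, Y54, Y54, Y54, Y54 ✓
WeightKg=856: 4 rows → ShipID takes values {Y69, Y49, Y24, Y11} — violation
WeightKg=849: 4 rows → ShipID = Y82, Y82, Y82, Y82 ✓
The only WeightKg value with inconsistent ShipID is WeightKg=856.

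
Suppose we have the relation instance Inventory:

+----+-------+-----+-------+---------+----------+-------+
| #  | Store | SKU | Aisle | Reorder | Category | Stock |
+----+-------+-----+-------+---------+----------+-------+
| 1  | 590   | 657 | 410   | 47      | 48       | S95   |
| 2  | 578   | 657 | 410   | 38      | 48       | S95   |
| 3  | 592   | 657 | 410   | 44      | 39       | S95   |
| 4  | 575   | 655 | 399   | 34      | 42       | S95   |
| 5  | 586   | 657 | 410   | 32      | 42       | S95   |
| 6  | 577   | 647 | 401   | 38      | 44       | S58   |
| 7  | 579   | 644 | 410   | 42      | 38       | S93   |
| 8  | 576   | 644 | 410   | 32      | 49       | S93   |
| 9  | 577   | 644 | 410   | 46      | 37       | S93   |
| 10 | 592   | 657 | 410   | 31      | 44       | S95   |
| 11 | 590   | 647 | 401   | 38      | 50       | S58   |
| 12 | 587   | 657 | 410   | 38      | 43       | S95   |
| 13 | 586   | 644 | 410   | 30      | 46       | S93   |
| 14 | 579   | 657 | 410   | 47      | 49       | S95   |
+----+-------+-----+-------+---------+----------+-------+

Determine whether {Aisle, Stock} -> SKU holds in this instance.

(Aisle=410, Stock=S95): rows 1, 2, 3, 5, 10, 12, 14 → SKU = 657, 657, 657, 657, 657, 657, 657 ✓
(Aisle=399, Stock=S95): row 4 → SKU = 655 ✓
(Aisle=401, Stock=S58): rows 6, 11 → SKU = 647, 647 ✓
(Aisle=410, Stock=S93): rows 7, 8, 9, 13 → SKU = 644, 644, 644, 644 ✓
Every {Aisle, Stock} value is associated with a single SKU value, so {Aisle, Stock} -> SKU holds.

Yes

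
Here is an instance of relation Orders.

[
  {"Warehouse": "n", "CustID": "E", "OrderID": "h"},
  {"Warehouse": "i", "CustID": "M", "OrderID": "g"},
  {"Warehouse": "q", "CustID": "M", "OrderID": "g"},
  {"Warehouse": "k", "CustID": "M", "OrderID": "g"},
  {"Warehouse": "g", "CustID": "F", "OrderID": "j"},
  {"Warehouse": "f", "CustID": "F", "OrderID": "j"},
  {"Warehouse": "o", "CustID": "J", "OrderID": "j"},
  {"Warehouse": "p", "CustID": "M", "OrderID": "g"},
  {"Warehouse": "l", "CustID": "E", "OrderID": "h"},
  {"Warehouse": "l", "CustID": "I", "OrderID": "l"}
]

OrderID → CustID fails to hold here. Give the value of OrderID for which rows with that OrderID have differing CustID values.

OrderID=h: 2 rows → CustID = E, E ✓
OrderID=g: 4 rows → CustID = M, M, M, M ✓
OrderID=j: 3 rows → CustID takes values {F, J} — violation
OrderID=l: 1 row → CustID = I ✓
The only OrderID value with inconsistent CustID is OrderID=j.

j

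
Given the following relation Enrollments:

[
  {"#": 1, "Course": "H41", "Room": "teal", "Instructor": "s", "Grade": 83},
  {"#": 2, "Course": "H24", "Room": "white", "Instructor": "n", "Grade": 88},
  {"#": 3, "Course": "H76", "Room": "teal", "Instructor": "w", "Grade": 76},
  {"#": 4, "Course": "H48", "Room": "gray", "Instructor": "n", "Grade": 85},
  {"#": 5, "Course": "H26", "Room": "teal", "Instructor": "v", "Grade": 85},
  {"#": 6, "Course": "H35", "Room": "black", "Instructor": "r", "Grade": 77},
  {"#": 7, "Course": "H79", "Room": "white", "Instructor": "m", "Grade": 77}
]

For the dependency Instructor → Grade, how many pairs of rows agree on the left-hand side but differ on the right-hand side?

1

Instructor=n: violating pairs (2,4) — 1 pair.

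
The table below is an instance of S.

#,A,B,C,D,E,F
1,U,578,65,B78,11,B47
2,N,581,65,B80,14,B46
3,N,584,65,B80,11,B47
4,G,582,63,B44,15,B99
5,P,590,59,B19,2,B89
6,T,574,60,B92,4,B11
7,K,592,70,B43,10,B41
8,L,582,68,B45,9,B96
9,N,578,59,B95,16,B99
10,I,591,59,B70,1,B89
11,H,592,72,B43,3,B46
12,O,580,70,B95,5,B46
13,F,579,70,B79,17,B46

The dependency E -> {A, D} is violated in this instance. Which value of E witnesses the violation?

11

E=11: rows 1, 3 → {A,D} takes values {(U, B78), (N, B80)} — violation
E=14: row 2 → {A,D} = (N, B80) ✓
E=15: row 4 → {A,D} = (G, B44) ✓
E=2: row 5 → {A,D} = (P, B19) ✓
E=4: row 6 → {A,D} = (T, B92) ✓
E=10: row 7 → {A,D} = (K, B43) ✓
E=9: row 8 → {A,D} = (L, B45) ✓
E=16: row 9 → {A,D} = (N, B95) ✓
E=1: row 10 → {A,D} = (I, B70) ✓
E=3: row 11 → {A,D} = (H, B43) ✓
E=5: row 12 → {A,D} = (O, B95) ✓
E=17: row 13 → {A,D} = (F, B79) ✓
The only E value with inconsistent RHS is E=11.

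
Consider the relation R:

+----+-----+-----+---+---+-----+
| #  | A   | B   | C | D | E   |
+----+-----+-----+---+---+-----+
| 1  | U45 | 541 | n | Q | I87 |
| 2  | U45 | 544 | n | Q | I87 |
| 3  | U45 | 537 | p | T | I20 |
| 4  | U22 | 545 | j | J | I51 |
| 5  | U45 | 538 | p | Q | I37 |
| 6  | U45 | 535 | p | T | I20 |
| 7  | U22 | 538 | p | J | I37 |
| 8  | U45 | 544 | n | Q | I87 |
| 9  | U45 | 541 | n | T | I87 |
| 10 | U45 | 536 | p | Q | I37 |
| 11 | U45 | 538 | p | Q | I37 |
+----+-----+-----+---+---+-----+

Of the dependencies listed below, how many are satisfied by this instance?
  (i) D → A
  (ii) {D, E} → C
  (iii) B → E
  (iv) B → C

(i) D → A: every LHS value maps to a single RHS value — holds.
(ii) {D, E} → C: every LHS value maps to a single RHS value — holds.
(iii) B → E: every LHS value maps to a single RHS value — holds.
(iv) B → C: every LHS value maps to a single RHS value — holds.
4 of the 4 dependencies hold.

4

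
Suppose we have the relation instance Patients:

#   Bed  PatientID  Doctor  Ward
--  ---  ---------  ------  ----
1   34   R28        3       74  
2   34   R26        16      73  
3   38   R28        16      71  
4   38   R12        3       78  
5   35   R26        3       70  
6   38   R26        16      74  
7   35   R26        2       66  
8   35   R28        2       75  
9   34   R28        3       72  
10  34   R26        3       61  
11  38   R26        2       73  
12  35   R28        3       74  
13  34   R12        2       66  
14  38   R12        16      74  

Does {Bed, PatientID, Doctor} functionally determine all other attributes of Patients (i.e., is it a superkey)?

No

Rows 1 and 9 have the same {Bed, PatientID, Doctor} value (Bed=34, PatientID=R28, Doctor=3) but are distinct tuples, so {Bed, PatientID, Doctor} does not determine every attribute — not a superkey.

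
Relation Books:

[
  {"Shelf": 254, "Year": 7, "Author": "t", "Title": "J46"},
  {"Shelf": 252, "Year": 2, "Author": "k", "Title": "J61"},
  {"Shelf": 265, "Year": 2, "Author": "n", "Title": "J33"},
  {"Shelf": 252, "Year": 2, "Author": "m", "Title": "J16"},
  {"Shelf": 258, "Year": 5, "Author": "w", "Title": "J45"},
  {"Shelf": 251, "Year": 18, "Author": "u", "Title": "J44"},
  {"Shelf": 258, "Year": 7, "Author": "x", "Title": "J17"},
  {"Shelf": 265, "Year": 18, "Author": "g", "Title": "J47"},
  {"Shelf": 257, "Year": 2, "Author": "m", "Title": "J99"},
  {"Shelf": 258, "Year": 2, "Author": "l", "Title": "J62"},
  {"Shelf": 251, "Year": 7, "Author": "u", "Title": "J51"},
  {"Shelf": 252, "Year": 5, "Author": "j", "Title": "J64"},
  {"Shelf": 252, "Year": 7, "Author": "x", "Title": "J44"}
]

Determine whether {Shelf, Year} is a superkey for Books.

Two distinct rows share (Shelf=252, Year=2), so {Shelf, Year} does not determine every attribute — not a superkey.

No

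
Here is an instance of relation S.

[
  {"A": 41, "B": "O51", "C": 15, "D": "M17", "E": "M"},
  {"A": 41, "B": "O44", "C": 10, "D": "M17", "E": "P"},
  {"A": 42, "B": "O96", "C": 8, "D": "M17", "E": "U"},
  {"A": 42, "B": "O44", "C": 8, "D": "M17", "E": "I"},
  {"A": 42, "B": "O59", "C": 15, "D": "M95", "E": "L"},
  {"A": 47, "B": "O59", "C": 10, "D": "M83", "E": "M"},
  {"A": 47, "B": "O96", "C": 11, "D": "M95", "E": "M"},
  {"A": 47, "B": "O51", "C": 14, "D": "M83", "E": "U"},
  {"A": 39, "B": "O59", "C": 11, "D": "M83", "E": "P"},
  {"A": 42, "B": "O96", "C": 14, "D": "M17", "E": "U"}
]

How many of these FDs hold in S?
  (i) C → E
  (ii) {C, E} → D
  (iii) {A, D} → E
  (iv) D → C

0

(i) C → E: C=15: 2 rows → E takes values {M, L} — violation; C=10: 2 rows → E takes values {P, M} — violation; C=8: 2 rows → E takes values {U, I} — violation; C=11: 2 rows → E takes values {M, P} — violation — fails.
(ii) {C, E} → D: (C=14, E=U): 2 rows → D takes values {M83, M17} — violation — fails.
(iii) {A, D} → E: (A=41, D=M17): 2 rows → E takes values {M, P} — violation; (A=42, D=M17): 3 rows → E takes values {U, I} — violation; (A=47, D=M83): 2 rows → E takes values {M, U} — violation — fails.
(iv) D → C: D=M17: 5 rows → C takes values {15, 10, 8, 14} — violation; D=M95: 2 rows → C takes values {15, 11} — violation; D=M83: 3 rows → C takes values {10, 14, 11} — violation — fails.
None of the 4 dependencies hold.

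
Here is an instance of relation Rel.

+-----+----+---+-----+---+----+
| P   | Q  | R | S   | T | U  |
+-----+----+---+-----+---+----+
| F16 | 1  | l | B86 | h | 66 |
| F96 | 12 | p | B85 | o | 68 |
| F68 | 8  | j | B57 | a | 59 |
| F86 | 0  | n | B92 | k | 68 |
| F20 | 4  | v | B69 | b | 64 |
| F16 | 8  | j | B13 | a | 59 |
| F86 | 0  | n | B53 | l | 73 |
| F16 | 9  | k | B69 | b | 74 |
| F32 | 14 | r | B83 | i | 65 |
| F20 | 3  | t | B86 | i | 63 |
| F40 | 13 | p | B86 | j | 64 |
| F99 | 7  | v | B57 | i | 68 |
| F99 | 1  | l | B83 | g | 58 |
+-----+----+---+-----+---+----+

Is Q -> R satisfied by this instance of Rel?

Q=1: 2 rows → R = l, l ✓
Q=12: 1 row → R = p ✓
Q=8: 2 rows → R = j, j ✓
Q=0: 2 rows → R = n, n ✓
Q=4: 1 row → R = v ✓
Q=9: 1 row → R = k ✓
Q=14: 1 row → R = r ✓
Q=3: 1 row → R = t ✓
Q=13: 1 row → R = p ✓
Q=7: 1 row → R = v ✓
Every Q value is associated with a single R value, so Q -> R holds.

Yes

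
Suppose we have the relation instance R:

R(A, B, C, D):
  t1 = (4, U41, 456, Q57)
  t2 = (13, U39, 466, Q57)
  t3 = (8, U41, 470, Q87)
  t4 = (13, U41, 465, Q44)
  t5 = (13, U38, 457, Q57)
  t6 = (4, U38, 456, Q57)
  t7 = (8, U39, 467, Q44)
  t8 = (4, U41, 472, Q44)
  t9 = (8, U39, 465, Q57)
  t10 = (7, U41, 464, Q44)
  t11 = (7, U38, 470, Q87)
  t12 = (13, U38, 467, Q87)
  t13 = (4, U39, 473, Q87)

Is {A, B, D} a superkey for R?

Yes

All 13 rows have distinct {A, B, D} values, so {A, B, D} → (all attributes) holds and {A, B, D} is a superkey.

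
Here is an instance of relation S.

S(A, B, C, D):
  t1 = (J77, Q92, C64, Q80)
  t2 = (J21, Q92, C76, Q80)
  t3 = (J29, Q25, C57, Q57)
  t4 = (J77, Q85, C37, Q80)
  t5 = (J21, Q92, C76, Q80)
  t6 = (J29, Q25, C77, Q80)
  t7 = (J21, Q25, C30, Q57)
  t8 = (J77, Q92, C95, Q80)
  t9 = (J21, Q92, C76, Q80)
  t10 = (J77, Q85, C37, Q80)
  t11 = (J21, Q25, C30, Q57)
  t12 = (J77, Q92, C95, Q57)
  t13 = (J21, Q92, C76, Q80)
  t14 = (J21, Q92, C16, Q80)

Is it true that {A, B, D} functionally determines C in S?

No

(A=J77, B=Q92, D=Q80): rows 1, 8 → C takes values {C64, C95} — violation
(A=J21, B=Q92, D=Q80): rows 2, 5, 9, 13, 14 → C takes values {C76, C16} — violation
(A=J29, B=Q25, D=Q57): row 3 → C = C57 ✓
(A=J77, B=Q85, D=Q80): rows 4, 10 → C = C37, C37 ✓
(A=J29, B=Q25, D=Q80): row 6 → C = C77 ✓
(A=J21, B=Q25, D=Q57): rows 7, 11 → C = C30, C30 ✓
(A=J77, B=Q92, D=Q57): row 12 → C = C95 ✓
Two rows agree on {A, B, D} but differ on C, so {A, B, D} → C does not hold.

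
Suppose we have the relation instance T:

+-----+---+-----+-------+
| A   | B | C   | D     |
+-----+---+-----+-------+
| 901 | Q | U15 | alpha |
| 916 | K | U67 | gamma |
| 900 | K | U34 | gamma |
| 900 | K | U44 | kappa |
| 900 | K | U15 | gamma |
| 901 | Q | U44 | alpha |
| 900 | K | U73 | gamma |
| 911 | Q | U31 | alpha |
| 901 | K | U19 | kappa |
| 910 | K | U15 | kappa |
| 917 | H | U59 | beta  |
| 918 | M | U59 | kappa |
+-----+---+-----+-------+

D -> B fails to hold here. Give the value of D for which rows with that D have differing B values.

D=alpha: 3 rows → B = Q, Q, Q ✓
D=gamma: 4 rows → B = K, K, K, K ✓
D=kappa: 4 rows → B takes values {K, M} — violation
D=beta: 1 row → B = H ✓
The only D value with inconsistent B is D=kappa.

kappa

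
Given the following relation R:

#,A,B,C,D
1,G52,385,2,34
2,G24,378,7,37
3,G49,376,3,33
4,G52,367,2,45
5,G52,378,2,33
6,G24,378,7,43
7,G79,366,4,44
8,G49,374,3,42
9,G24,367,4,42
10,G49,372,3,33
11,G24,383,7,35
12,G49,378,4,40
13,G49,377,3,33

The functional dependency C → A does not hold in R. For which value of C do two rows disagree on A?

4

C=2: rows 1, 4, 5 → A = G52, G52, G52 ✓
C=7: rows 2, 6, 11 → A = G24, G24, G24 ✓
C=3: rows 3, 8, 10, 13 → A = G49, G49, G49, G49 ✓
C=4: rows 7, 9, 12 → A takes values {G79, G24, G49} — violation
The only C value with inconsistent A is C=4.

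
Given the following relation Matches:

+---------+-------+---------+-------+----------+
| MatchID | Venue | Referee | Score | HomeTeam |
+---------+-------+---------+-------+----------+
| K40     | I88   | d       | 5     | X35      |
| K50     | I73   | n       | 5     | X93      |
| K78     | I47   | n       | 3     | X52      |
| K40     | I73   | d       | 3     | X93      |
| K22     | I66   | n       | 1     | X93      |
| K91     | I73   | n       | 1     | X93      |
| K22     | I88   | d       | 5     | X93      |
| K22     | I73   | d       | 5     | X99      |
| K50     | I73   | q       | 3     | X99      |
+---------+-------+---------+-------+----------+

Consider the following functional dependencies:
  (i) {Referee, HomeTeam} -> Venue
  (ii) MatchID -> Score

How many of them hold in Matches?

(i) {Referee, HomeTeam} -> Venue: (Referee=n, HomeTeam=X93): 3 rows → Venue takes values {I73, I66} — violation; (Referee=d, HomeTeam=X93): 2 rows → Venue takes values {I73, I88} — violation — fails.
(ii) MatchID -> Score: MatchID=K40: 2 rows → Score takes values {5, 3} — violation; MatchID=K50: 2 rows → Score takes values {5, 3} — violation; MatchID=K22: 3 rows → Score takes values {1, 5} — violation — fails.
None of the 2 dependencies hold.

0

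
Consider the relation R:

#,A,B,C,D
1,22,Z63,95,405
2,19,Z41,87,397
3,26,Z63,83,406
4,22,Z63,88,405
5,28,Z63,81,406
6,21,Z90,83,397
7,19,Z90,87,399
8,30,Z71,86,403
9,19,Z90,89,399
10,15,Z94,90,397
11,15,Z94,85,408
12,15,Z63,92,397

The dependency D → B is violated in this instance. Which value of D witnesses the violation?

D=405: rows 1, 4 → B = Z63, Z63 ✓
D=397: rows 2, 6, 10, 12 → B takes values {Z41, Z90, Z94, Z63} — violation
D=406: rows 3, 5 → B = Z63, Z63 ✓
D=399: rows 7, 9 → B = Z90, Z90 ✓
D=403: row 8 → B = Z71 ✓
D=408: row 11 → B = Z94 ✓
The only D value with inconsistent B is D=397.

397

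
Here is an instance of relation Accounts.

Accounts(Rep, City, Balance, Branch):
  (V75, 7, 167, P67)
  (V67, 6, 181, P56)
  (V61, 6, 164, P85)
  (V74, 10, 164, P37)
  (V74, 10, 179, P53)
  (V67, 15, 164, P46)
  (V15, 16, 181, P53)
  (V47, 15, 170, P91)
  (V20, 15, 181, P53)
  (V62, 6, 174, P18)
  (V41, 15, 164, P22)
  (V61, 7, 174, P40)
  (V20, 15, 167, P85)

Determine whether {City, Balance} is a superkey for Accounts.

No

Two distinct rows share (City=15, Balance=164), so {City, Balance} does not determine every attribute — not a superkey.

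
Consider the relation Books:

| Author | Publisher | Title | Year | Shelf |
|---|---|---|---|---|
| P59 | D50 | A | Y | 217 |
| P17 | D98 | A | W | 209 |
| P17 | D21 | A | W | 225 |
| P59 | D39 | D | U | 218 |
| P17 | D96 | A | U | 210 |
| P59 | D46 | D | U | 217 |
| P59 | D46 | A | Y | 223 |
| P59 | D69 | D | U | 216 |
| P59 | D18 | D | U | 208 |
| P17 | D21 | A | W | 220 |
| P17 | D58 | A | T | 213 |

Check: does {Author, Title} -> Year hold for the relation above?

(Author=P59, Title=A): 2 rows → Year = Y, Y ✓
(Author=P17, Title=A): 5 rows → Year takes values {W, U, T} — violation
(Author=P59, Title=D): 4 rows → Year = U, U, U, U ✓
Two rows agree on {Author, Title} but differ on Year, so {Author, Title} -> Year does not hold.

No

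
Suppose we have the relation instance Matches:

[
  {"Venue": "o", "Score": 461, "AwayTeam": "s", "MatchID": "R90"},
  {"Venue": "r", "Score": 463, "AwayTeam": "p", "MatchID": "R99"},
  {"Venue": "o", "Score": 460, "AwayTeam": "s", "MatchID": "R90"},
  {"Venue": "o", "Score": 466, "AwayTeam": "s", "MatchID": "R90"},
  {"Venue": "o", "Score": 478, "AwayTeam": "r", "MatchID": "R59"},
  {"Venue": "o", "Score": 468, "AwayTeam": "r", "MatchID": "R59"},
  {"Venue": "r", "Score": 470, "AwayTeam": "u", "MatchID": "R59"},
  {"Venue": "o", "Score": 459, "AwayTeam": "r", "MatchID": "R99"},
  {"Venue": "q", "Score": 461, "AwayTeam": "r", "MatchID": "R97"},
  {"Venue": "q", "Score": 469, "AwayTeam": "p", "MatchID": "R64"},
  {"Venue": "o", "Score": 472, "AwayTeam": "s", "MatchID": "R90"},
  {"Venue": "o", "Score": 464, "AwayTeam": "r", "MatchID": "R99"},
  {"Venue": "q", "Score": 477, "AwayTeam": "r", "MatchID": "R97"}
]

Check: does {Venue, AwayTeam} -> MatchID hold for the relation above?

(Venue=o, AwayTeam=s): 4 rows → MatchID = R90, R90, R90, R90 ✓
(Venue=r, AwayTeam=p): 1 row → MatchID = R99 ✓
(Venue=o, AwayTeam=r): 4 rows → MatchID takes values {R59, R99} — violation
(Venue=r, AwayTeam=u): 1 row → MatchID = R59 ✓
(Venue=q, AwayTeam=r): 2 rows → MatchID = R97, R97 ✓
(Venue=q, AwayTeam=p): 1 row → MatchID = R64 ✓
Two rows agree on {Venue, AwayTeam} but differ on MatchID, so {Venue, AwayTeam} -> MatchID does not hold.

No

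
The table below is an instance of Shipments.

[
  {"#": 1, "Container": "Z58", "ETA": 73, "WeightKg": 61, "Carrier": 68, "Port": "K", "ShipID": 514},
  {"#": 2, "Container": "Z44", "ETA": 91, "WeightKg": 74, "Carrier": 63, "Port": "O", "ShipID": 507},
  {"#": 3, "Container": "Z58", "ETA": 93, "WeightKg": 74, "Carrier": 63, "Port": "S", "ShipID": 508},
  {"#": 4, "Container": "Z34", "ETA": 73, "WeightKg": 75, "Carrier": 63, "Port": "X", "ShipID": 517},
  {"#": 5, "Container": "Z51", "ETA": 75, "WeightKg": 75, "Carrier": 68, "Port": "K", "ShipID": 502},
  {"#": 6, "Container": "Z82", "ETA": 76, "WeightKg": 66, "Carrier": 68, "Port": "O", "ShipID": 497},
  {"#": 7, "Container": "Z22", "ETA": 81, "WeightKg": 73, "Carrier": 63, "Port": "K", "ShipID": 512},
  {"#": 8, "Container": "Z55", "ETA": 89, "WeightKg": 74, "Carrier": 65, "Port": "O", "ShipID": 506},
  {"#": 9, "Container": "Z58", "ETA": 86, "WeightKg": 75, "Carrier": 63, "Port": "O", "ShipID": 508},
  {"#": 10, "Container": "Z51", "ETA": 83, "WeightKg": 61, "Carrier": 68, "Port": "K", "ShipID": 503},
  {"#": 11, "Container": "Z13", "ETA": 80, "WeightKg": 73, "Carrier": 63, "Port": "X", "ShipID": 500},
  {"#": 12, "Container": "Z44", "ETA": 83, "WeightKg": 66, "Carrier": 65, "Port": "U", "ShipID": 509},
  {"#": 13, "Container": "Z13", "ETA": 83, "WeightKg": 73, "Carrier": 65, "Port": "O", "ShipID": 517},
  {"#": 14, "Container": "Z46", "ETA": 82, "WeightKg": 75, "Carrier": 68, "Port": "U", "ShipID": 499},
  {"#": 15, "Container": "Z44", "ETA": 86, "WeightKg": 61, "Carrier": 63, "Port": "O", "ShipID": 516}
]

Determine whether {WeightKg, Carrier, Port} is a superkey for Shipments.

No

Rows 1 and 10 have the same {WeightKg, Carrier, Port} value (WeightKg=61, Carrier=68, Port=K) but are distinct tuples, so {WeightKg, Carrier, Port} does not determine every attribute — not a superkey.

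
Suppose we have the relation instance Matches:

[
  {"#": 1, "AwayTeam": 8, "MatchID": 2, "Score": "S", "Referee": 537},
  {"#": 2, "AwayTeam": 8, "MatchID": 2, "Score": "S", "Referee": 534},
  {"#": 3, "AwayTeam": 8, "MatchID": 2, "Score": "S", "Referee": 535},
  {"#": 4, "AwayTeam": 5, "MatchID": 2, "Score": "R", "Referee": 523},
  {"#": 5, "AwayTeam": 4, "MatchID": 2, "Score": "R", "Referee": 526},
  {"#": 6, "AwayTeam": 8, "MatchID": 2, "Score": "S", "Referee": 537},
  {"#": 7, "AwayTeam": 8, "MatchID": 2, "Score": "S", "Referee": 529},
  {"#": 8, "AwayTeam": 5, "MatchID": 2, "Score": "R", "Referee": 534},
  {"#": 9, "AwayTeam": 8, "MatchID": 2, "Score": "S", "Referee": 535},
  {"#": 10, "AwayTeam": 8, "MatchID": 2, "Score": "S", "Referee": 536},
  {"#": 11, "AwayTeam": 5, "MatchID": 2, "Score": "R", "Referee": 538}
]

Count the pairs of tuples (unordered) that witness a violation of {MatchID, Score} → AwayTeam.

3

(MatchID=2, Score=S): all 7 rows agree on AwayTeam — 0 pairs.
(MatchID=2, Score=R): violating pairs (4,5), (5,8), (5,11) — 3 pairs.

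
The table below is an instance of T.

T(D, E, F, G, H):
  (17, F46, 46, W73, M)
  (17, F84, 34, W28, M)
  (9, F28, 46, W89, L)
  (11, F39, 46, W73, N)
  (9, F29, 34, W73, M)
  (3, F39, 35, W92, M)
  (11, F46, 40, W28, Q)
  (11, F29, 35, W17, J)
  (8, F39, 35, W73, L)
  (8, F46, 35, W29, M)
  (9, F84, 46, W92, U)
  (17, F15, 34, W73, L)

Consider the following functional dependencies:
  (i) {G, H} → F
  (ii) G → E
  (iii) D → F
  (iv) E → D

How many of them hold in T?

(i) {G, H} → F: (G=W73, H=M): 2 rows → F takes values {46, 34} — violation; (G=W73, H=L): 2 rows → F takes values {35, 34} — violation — fails.
(ii) G → E: G=W73: 5 rows → E takes values {F46, F39, F29, F15} — violation; G=W28: 2 rows → E takes values {F84, F46} — violation; G=W92: 2 rows → E takes values {F39, F84} — violation — fails.
(iii) D → F: D=17: 3 rows → F takes values {46, 34} — violation; D=9: 3 rows → F takes values {46, 34} — violation; D=11: 3 rows → F takes values {46, 40, 35} — violation — fails.
(iv) E → D: E=F46: 3 rows → D takes values {17, 11, 8} — violation; E=F84: 2 rows → D takes values {17, 9} — violation; E=F39: 3 rows → D takes values {11, 3, 8} — violation; E=F29: 2 rows → D takes values {9, 11} — violation — fails.
None of the 4 dependencies hold.

0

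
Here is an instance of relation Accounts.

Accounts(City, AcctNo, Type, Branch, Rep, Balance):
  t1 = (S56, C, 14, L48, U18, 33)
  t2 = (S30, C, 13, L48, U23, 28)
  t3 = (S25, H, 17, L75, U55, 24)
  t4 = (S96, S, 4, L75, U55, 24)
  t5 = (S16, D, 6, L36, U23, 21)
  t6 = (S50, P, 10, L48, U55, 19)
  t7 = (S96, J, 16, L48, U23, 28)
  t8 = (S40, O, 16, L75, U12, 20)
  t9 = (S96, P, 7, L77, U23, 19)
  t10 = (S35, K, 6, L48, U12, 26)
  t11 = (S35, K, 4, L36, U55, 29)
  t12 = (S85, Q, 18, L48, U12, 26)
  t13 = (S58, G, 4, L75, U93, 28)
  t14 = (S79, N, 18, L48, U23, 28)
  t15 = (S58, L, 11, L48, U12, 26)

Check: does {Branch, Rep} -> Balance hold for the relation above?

Yes

(Branch=L48, Rep=U18): row 1 → Balance = 33 ✓
(Branch=L48, Rep=U23): rows 2, 7, 14 → Balance = 28, 28, 28 ✓
(Branch=L75, Rep=U55): rows 3, 4 → Balance = 24, 24 ✓
(Branch=L36, Rep=U23): row 5 → Balance = 21 ✓
(Branch=L48, Rep=U55): row 6 → Balance = 19 ✓
(Branch=L75, Rep=U12): row 8 → Balance = 20 ✓
(Branch=L77, Rep=U23): row 9 → Balance = 19 ✓
(Branch=L48, Rep=U12): rows 10, 12, 15 → Balance = 26, 26, 26 ✓
(Branch=L36, Rep=U55): row 11 → Balance = 29 ✓
(Branch=L75, Rep=U93): row 13 → Balance = 28 ✓
Every {Branch, Rep} value is associated with a single Balance value, so {Branch, Rep} -> Balance holds.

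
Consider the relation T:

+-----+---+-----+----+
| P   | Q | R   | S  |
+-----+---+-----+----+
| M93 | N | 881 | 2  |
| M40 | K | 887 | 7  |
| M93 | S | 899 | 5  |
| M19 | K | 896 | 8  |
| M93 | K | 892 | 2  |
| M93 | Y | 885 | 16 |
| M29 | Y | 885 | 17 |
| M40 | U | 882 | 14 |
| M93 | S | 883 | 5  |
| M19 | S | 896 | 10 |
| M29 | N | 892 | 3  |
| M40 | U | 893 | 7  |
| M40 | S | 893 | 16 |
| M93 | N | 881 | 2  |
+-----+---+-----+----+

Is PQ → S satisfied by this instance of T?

No

(P=M93, Q=N): 2 rows → S = 2, 2 ✓
(P=M40, Q=K): 1 row → S = 7 ✓
(P=M93, Q=S): 2 rows → S = 5, 5 ✓
(P=M19, Q=K): 1 row → S = 8 ✓
(P=M93, Q=K): 1 row → S = 2 ✓
(P=M93, Q=Y): 1 row → S = 16 ✓
(P=M29, Q=Y): 1 row → S = 17 ✓
(P=M40, Q=U): 2 rows → S takes values {14, 7} — violation
(P=M19, Q=S): 1 row → S = 10 ✓
(P=M29, Q=N): 1 row → S = 3 ✓
(P=M40, Q=S): 1 row → S = 16 ✓
Two rows agree on PQ but differ on S, so PQ → S does not hold.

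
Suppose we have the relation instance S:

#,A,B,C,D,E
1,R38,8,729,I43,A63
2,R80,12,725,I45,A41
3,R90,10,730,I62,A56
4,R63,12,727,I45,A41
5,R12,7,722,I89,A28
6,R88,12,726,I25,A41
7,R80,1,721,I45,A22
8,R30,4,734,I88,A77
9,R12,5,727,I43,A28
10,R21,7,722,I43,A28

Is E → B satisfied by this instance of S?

No

E=A63: row 1 → B = 8 ✓
E=A41: rows 2, 4, 6 → B = 12, 12, 12 ✓
E=A56: row 3 → B = 10 ✓
E=A28: rows 5, 9, 10 → B takes values {7, 5} — violation
E=A22: row 7 → B = 1 ✓
E=A77: row 8 → B = 4 ✓
Two rows agree on E but differ on B, so E → B does not hold.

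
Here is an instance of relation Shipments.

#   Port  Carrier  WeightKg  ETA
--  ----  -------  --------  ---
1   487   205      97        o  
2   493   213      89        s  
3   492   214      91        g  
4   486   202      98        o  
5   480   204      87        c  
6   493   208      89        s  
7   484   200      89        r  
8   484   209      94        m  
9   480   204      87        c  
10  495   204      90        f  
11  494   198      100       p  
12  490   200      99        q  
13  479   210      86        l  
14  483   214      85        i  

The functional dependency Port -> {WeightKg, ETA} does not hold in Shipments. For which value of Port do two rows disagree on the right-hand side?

484

Port=487: row 1 → {WeightKg,ETA} = (97, o) ✓
Port=493: rows 2, 6 → {WeightKg,ETA} = (89, s), (89, s) ✓
Port=492: row 3 → {WeightKg,ETA} = (91, g) ✓
Port=486: row 4 → {WeightKg,ETA} = (98, o) ✓
Port=480: rows 5, 9 → {WeightKg,ETA} = (87, c), (87, c) ✓
Port=484: rows 7, 8 → {WeightKg,ETA} takes values {(89, r), (94, m)} — violation
Port=495: row 10 → {WeightKg,ETA} = (90, f) ✓
Port=494: row 11 → {WeightKg,ETA} = (100, p) ✓
Port=490: row 12 → {WeightKg,ETA} = (99, q) ✓
Port=479: row 13 → {WeightKg,ETA} = (86, l) ✓
Port=483: row 14 → {WeightKg,ETA} = (85, i) ✓
The only Port value with inconsistent RHS is Port=484.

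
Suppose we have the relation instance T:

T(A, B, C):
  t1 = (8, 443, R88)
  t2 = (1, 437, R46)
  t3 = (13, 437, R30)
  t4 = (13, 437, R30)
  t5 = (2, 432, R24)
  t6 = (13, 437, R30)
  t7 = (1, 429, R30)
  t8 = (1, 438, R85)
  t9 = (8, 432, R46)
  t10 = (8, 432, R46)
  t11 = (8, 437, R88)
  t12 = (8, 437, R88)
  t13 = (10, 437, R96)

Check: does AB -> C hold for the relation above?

Yes

(A=8, B=443): row 1 → C = R88 ✓
(A=1, B=437): row 2 → C = R46 ✓
(A=13, B=437): rows 3, 4, 6 → C = R30, R30, R30 ✓
(A=2, B=432): row 5 → C = R24 ✓
(A=1, B=429): row 7 → C = R30 ✓
(A=1, B=438): row 8 → C = R85 ✓
(A=8, B=432): rows 9, 10 → C = R46, R46 ✓
(A=8, B=437): rows 11, 12 → C = R88, R88 ✓
(A=10, B=437): row 13 → C = R96 ✓
Every AB value is associated with a single C value, so AB -> C holds.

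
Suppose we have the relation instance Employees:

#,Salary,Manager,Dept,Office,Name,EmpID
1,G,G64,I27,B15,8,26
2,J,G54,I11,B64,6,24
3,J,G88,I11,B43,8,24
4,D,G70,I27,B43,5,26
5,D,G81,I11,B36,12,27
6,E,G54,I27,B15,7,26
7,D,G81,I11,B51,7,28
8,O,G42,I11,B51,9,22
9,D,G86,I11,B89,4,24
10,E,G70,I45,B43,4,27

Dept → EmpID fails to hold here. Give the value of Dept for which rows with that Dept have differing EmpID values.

Dept=I27: rows 1, 4, 6 → EmpID = 26, 26, 26 ✓
Dept=I11: rows 2, 3, 5, 7, 8, 9 → EmpID takes values {24, 27, 28, 22} — violation
Dept=I45: row 10 → EmpID = 27 ✓
The only Dept value with inconsistent EmpID is Dept=I11.

I11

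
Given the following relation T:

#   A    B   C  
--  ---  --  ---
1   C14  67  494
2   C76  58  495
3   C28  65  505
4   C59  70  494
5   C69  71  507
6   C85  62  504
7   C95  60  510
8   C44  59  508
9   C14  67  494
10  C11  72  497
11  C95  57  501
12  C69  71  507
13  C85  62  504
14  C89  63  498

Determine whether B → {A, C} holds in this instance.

Yes

B=67: rows 1, 9 → {A,C} = (C14, 494), (C14, 494) ✓
B=58: row 2 → {A,C} = (C76, 495) ✓
B=65: row 3 → {A,C} = (C28, 505) ✓
B=70: row 4 → {A,C} = (C59, 494) ✓
B=71: rows 5, 12 → {A,C} = (C69, 507), (C69, 507) ✓
B=62: rows 6, 13 → {A,C} = (C85, 504), (C85, 504) ✓
B=60: row 7 → {A,C} = (C95, 510) ✓
B=59: row 8 → {A,C} = (C44, 508) ✓
B=72: row 10 → {A,C} = (C11, 497) ✓
B=57: row 11 → {A,C} = (C95, 501) ✓
B=63: row 14 → {A,C} = (C89, 498) ✓
Every B value is associated with a single {A, C} value, so B → {A, C} holds.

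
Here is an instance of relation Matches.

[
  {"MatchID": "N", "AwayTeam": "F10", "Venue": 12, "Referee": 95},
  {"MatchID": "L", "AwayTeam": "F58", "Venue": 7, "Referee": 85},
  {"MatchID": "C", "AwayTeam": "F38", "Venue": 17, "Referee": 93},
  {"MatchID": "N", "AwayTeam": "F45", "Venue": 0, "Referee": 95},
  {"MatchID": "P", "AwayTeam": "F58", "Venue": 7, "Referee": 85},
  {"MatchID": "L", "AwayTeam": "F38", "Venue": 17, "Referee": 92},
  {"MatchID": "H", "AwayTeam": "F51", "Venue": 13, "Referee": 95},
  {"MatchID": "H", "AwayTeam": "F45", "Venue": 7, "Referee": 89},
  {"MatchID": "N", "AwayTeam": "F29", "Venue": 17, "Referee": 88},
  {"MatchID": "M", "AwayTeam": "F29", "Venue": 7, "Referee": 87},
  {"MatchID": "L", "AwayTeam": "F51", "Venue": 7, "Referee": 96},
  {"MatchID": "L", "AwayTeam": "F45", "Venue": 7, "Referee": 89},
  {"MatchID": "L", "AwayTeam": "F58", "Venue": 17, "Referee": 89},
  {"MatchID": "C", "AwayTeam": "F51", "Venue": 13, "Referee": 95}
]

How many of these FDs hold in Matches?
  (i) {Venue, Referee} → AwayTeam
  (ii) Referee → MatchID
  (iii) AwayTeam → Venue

1

(i) {Venue, Referee} → AwayTeam: every LHS value maps to a single RHS value — holds.
(ii) Referee → MatchID: Referee=95: 4 rows → MatchID takes values {N, H, C} — violation; Referee=85: 2 rows → MatchID takes values {L, P} — violation; Referee=89: 3 rows → MatchID takes values {H, L} — violation — fails.
(iii) AwayTeam → Venue: AwayTeam=F58: 3 rows → Venue takes values {7, 17} — violation; AwayTeam=F45: 3 rows → Venue takes values {0, 7} — violation; AwayTeam=F51: 3 rows → Venue takes values {13, 7} — violation; AwayTeam=F29: 2 rows → Venue takes values {17, 7} — violation — fails.
1 of the 3 dependencies holds.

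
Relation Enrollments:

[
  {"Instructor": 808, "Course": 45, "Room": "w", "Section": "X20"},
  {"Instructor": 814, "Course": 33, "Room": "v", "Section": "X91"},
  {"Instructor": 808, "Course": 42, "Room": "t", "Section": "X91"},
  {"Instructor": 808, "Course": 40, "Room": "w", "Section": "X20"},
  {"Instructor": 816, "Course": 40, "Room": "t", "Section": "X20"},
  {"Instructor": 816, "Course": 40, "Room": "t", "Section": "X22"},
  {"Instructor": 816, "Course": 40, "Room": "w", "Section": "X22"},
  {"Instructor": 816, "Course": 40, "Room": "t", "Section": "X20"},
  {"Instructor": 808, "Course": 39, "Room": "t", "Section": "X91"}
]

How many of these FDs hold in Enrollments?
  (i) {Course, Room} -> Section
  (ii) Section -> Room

0

(i) {Course, Room} -> Section: (Course=40, Room=w): 2 rows → Section takes values {X20, X22} — violation; (Course=40, Room=t): 3 rows → Section takes values {X20, X22} — violation — fails.
(ii) Section -> Room: Section=X20: 4 rows → Room takes values {w, t} — violation; Section=X91: 3 rows → Room takes values {v, t} — violation; Section=X22: 2 rows → Room takes values {t, w} — violation — fails.
None of the 2 dependencies hold.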